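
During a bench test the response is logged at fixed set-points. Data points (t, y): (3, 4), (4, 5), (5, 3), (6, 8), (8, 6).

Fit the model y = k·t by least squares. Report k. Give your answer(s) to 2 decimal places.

From the data, Σt·t = 150.
And Σt·y = 143.
k = 143/150 = 0.953333.

k = 0.95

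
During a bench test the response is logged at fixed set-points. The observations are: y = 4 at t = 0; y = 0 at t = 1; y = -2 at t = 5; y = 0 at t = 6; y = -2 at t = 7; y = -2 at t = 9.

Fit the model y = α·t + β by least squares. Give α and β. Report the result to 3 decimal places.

α = -0.533, β = 2.152

Compute the Gram sums: Σt·t = 192, Σt = 28, Σ1 = 6.
For Xᵀy: Σt·y = -42, Σy = -2.
XᵀX·[α, β]ᵀ = Xᵀy becomes [[192, 28]; [28, 6]]·[α, β]ᵀ = [-42, -2]ᵀ.
Eliminating β: 6·(row 1) − 28·(row 2) gives 368·α = 6·(-42) − 28·(-2) = -196, so α = -49/92.
Then β = ((-2) − 28·(-49/92))/6 = 99/46.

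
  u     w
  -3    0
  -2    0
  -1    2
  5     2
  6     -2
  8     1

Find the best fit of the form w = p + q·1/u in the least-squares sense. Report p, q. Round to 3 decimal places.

The normal system MᵀM·[p, q]ᵀ = Mᵀw is [[6, -161/120]; [-161/120, 20801/14400]]·[p, q]ᵀ = [3, -217/120]ᵀ.
Determinant 6·(20801/14400) − (-161/120)² = 19777/2880.
p = (3·(20801/14400) − (-161/120)·(-217/120))/(19777/2880) = 27466/98885; q = (6·(-217/120) − (-161/120)·3)/(19777/2880) = -19656/19777.

p = 0.278, q = -0.994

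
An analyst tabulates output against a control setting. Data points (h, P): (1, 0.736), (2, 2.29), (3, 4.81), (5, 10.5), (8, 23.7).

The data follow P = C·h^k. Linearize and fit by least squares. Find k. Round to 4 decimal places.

k = 1.6674

Taking logs, ln P = k·ln h + ln C, so regress ln P on ln h.
XᵀX = [[8.6018, 5.4806]; [5.4806, 5]], rhs = [12.6667, 7.6096]ᵀ  (here Σln h = 5.4806, Σ(ln h)² = 8.6018, Σln P = 7.6096, Σln h·ln P = 12.6667).
Solving (det = 12.9714): k = 1.66737, ln C = -0.30574.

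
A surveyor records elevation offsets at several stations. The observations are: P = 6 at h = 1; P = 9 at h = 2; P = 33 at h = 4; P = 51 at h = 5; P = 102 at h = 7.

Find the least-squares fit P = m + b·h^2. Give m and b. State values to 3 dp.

AᵀA·[m, b]ᵀ = AᵀP reads: 5·m + 95·b = 201;  95·m + 3299·b = 6843.
(Σ1 = 5, Σh^2 = 95, Σh^2·h^2 = 3299, ΣP = 201, Σh^2·P = 6843.)
Determinant 5·3299 − 95² = 7470.
m = (201·3299 − 95·6843)/7470 = 723/415; b = (5·6843 − 95·201)/7470 = 168/83.

m = 1.742, b = 2.024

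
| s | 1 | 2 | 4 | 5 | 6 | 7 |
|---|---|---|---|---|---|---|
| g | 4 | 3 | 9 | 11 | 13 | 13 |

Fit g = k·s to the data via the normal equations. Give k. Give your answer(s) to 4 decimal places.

Sums needed: Σs·s = 131.
Right-hand side: Σs·g = 270.
Normal equations: [[131]]·[k]ᵀ = [270]ᵀ.
Hence k = 270 / 131 ≈ 2.06107.

k = 2.0611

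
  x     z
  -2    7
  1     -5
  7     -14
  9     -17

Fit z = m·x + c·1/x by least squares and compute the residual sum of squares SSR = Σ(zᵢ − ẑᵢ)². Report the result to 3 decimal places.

SSR = 2.455

The normal system AᵀA·[m, c]ᵀ = Aᵀz is [[135, 4]; [4, 20365/15876]]·[m, c]ᵀ = [-270, -223/18]ᵀ.
Δ = 135·(20365/15876) − 4² = 92417/588.
m = ((-270)·(20365/15876) − 4·(-223/18))/(92417/588) = -523534/277251; c = (135·(-223/18) − 4·(-270))/(92417/588) = -348390/92417.
Residuals: 371104/277251, 182449/277251, -67466/277251, 38223/92417; SSR = 226878/92417.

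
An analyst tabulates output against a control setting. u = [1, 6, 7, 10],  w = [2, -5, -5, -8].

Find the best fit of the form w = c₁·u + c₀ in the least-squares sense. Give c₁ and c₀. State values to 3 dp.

From the data, Σu·u = 186, Σu = 24, Σ1 = 4.
Right-hand side: Σu·w = -143, Σw = -16.
Δ = 186·4 − 24² = 168.
c₁ = ((-143)·4 − 24·(-16))/168 = -47/42; c₀ = (186·(-16) − 24·(-143))/168 = 19/7.

c₁ = -1.119, c₀ = 2.714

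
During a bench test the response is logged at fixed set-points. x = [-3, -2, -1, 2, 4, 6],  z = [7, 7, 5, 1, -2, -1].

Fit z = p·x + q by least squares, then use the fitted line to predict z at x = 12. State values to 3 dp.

Setting ∂/∂p … = 0 gives: 70·p + 6·q = -52;  6·p + 6·q = 17.
det = 70·6 − 6² = 384.
p = ((-52)·6 − 6·17)/384 = -69/64; q = (70·17 − 6·(-52))/384 = 751/192.
At x = 12: ẑ = (-69/64)·(12) + (751/192)·(1) = -1733/192.

ẑ = -9.026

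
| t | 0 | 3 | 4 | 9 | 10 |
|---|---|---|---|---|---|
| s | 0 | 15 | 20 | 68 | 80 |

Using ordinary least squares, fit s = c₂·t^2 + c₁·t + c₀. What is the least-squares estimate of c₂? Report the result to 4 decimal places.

With design matrix X, XᵀX = [[16898, 1820, 206]; [1820, 206, 26]; [206, 26, 5]] and Xᵀs = [13963, 1537, 183]ᵀ.
Solving the 3×3 system (Gaussian elimination) gives c₂ = 13691/28986, c₁ = 94867/28986, c₀ = 585/4831.

c₂ = 0.4723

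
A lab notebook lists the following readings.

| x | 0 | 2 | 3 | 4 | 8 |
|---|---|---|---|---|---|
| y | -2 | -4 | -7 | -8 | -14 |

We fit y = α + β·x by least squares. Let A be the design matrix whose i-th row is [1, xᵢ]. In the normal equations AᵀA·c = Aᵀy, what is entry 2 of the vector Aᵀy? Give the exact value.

Entry 2 ↔ basis x, so (Aᵀy)_{2} = Σᵢ (x)·yᵢ = (0)·(-2) + (2)·(-4) + (3)·(-7) + (4)·(-8) + (8)·(-14) = -173.

-173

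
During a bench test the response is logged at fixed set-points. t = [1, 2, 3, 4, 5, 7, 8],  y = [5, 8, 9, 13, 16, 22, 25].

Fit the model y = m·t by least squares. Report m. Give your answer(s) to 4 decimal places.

m = 3.1786

Sums needed: Σt·t = 168.
Right-hand side: Σt·y = 534.
XᵀX·[m]ᵀ = Xᵀy becomes [[168]]·[m]ᵀ = [534]ᵀ.
m = 534/168 = 3.17857.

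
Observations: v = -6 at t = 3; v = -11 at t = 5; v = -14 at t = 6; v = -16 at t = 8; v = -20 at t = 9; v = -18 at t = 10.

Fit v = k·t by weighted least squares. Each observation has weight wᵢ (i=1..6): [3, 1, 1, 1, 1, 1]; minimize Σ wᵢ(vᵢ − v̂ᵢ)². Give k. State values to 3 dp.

Compute the Gram sums: Σwᵢ·t·t = 333.
And Σwᵢ·t·v = -681.
So XᵀWX·[k]ᵀ = XᵀWv: [[333]]·[k]ᵀ = [-681]ᵀ.
k = (-681)/333 = -2.04505.

k = -2.045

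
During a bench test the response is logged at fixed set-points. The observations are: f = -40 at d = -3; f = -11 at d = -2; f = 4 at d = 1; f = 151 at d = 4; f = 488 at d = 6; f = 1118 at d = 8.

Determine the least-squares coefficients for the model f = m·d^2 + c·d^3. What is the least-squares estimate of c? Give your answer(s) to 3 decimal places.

c = 1.991

With design matrix X, XᵀX = [[5746, 41294]; [41294, 313690]] and Xᵀf = [91136, 688660]ᵀ.
det = 5746·313690 − 41294² = 97268304.
m = (91136·313690 − 41294·688660)/97268304 = 6288575/4052846; c = (5746·688660 − 41294·91136)/97268304 = 8069599/4052846.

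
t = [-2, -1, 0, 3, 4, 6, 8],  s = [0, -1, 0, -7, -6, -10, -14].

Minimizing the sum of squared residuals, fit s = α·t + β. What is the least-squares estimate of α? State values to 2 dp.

α = -1.41

Compute the Gram sums: Σt·t = 130, Σt = 18, Σ1 = 7.
Moment sums: Σt·s = -216, Σs = -38.
So AᵀA·[α, β]ᵀ = Aᵀs: [[130, 18]; [18, 7]]·[α, β]ᵀ = [-216, -38]ᵀ.
Δ = 130·7 − 18² = 586.
α = ((-216)·7 − 18·(-38))/586 = -414/293; β = (130·(-38) − 18·(-216))/586 = -526/293.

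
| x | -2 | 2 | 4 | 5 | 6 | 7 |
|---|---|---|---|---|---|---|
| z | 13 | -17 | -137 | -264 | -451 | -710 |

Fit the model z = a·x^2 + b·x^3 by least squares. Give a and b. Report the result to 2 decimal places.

Forming MᵀM = [[4610, 28732]; [28732, 184154]] and Mᵀz = [-59834, -382954]ᵀ gives MᵀM·[a, b]ᵀ = Mᵀz.
Δ = 4610·184154 − 28732² = 23422116.
a = ((-59834)·184154 − 28732·(-382954))/23422116 = -1303009/1951843; b = (4610·(-382954) − 28732·(-59834))/23422116 = -3855621/1951843.

a = -0.67, b = -1.98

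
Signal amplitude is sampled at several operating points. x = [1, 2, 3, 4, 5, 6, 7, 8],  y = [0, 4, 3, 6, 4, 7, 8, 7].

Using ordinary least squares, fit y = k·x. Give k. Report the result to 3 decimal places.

k = 1.054

The normal system MᵀM·[k]ᵀ = Mᵀy is [[204]]·[k]ᵀ = [215]ᵀ.
k = 215/204 = 1.05392.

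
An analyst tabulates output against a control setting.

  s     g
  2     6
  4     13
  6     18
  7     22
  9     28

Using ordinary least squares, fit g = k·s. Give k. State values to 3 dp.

Forming XᵀX = [[186]] and Xᵀg = [578]ᵀ gives XᵀX·[k]ᵀ = Xᵀg.
k = 578/186 = 3.10753.

k = 3.108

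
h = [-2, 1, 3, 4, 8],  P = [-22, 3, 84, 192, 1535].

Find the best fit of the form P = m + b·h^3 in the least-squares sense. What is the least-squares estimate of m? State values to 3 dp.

m = 1.362

The normal system MᵀM·[m, b]ᵀ = MᵀP is [[5, 596]; [596, 267034]]·[m, b]ᵀ = [1792, 800655]ᵀ.
Eliminating b: 267034·(row 1) − 596·(row 2) gives 979954·m = 267034·1792 − 596·800655 = 1334548, so m = 667274/489977.
Then b = (800655 − 596·(667274/489977))/267034 = 2935243/979954.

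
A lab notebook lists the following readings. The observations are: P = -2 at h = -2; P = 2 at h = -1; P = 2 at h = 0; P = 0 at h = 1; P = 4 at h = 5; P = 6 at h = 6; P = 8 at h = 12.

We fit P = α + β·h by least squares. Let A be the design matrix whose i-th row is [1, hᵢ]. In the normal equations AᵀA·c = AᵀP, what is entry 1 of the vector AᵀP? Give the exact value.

Entry 1 ↔ basis 1, so (AᵀP)_{1} = Σᵢ Pᵢ = (1)·(-2) + (1)·(2) + (1)·(2) + (1)·(0) + (1)·(4) + (1)·(6) + (1)·(8) = 20.

20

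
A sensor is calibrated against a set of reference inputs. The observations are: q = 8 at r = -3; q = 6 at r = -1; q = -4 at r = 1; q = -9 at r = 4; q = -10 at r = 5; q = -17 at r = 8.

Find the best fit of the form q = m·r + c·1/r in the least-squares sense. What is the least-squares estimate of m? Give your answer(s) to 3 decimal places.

With design matrix M, MᵀM = [[116, 6]; [6, 32101/14400]] and Mᵀq = [-256, -457/24]ᵀ.
det = 116·(32101/14400) − 6² = 801329/3600.
m = ((-256)·(32101/14400) − 6·(-457/24))/(801329/3600) = -1643164/801329; c = (116·(-457/24) − 6·(-256))/(801329/3600) = -2422200/801329.

m = -2.051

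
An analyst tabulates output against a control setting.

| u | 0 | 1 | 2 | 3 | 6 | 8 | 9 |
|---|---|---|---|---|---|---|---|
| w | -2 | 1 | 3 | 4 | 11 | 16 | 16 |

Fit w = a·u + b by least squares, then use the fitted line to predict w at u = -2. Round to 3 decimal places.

Normal-equation sums: Σu·u = 195, Σu = 29, Σ1 = 7.
Moment sums: Σu·w = 357, Σw = 49.
det = 195·7 − 29² = 524.
a = (357·7 − 29·49)/524 = 539/262; b = (195·49 − 29·357)/524 = -399/262.
At u = -2: ŵ = (539/262)·(-2) + (-399/262)·(1) = -1477/262.

ŵ = -5.637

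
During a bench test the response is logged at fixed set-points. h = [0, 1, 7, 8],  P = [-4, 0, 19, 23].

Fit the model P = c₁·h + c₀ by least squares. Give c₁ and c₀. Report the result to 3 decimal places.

Entries of AᵀA: Σh·h = 114, Σh = 16, Σ1 = 4.
And Σh·P = 317, ΣP = 38.
det = 114·4 − 16² = 200.
c₁ = (317·4 − 16·38)/200 = 33/10; c₀ = (114·38 − 16·317)/200 = -37/10.

c₁ = 3.300, c₀ = -3.700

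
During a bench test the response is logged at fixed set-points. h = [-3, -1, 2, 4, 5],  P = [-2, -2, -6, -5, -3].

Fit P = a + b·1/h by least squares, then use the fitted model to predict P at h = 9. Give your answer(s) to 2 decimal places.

From the data, Σ1 = 5, Σ1/h = -23/60, Σ1/h·1/h = 5269/3600.
Moment sums: ΣP = -18, Σ1/h·P = -131/60.
AᵀA·[a, b]ᵀ = AᵀP becomes [[5, -23/60]; [-23/60, 5269/3600]]·[a, b]ᵀ = [-18, -131/60]ᵀ.
Δ = 5·(5269/3600) − (-23/60)² = 3227/450.
a = ((-18)·(5269/3600) − (-23/60)·(-131/60))/(3227/450) = -97855/25816; b = (5·(-131/60) − (-23/60)·(-18))/(3227/450) = -16035/6454.
At h = 9: P̂ = (-97855/25816)·(1) + (-16035/6454)·(1/9) = -314945/77448.

P̂ = -4.07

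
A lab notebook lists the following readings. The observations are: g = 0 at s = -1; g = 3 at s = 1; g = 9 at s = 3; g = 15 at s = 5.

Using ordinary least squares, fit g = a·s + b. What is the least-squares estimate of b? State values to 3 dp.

Forming XᵀX = [[36, 8]; [8, 4]] and Xᵀg = [105, 27]ᵀ gives XᵀX·[a, b]ᵀ = Xᵀg.
det = 36·4 − 8² = 80.
a = (105·4 − 8·27)/80 = 51/20; b = (36·27 − 8·105)/80 = 33/20.

b = 1.650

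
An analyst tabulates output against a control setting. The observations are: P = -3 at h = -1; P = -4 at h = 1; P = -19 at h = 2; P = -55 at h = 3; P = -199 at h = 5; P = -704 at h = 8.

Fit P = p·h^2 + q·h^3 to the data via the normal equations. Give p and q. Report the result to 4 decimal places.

p = -2.9588, q = -1.0050

AᵀA·[p, q]ᵀ = AᵀP reads: 4820·p + 36168·q = -50609;  36168·p + 278564·q = -386961.
Eliminating q: 278564·(row 1) − 36168·(row 2) gives 34554256·p = 278564·(-50609) − 36168·(-386961) = -102240028, so p = -2323637/785324.
Then q = ((-386961) − 36168·(-2323637/785324))/278564 = -8681427/8638564.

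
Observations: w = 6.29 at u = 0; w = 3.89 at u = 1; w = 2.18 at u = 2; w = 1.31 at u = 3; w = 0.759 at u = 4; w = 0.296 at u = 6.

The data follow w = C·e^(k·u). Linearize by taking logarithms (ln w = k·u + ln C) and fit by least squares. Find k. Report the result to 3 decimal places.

k = -0.515

Let Y = ln w. Fitting Y = k·u + ln C by least squares:
AᵀA = [[66.0000, 16.0000]; [16.0000, 6]], rhs = [-4.6802, 2.7536]ᵀ  (here Σu = 16.0000, Σ(u)² = 66.0000, Σln w = 2.7536, Σu·ln w = -4.6802).
Slope k = (n·Σu·ln w − Σu·Σln w)/(n·Σ(u)² − (Σu)²) = (6·-4.6802 − 16.0000·2.7536)/140.0000 = -0.51528; ln C = (Σln w − k·Σu)/n = 1.83300.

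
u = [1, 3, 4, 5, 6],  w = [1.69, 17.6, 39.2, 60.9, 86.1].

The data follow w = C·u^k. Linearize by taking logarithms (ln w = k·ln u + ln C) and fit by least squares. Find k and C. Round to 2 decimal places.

Taking logs, ln w = k·ln u + ln C, so regress ln w on ln u.
Σln u = 5.8861, Σ(ln u)² = 8.9295, Σln w = 15.6260, Σln u·ln w = 22.8333.
Normal system: [[8.9295, 5.8861]; [5.8861, 5]]·[k, ln C]ᵀ = [22.8333, 15.6260]ᵀ.
Slope k = (n·Σln u·ln w − Σln u·Σln w)/(n·Σ(ln u)² − (Σln u)²) = (5·22.8333 − 5.8861·15.6260)/10.0010 = 2.21878; ln C = (Σln w − k·Σln u)/n = 0.51322, so C = exp(0.51322) = 1.67065.

k = 2.22, C = 1.67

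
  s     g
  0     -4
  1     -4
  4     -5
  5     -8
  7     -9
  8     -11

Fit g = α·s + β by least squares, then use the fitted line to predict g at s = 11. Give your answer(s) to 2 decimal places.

ĝ = -12.77

Entries of XᵀX: Σs·s = 155, Σs = 25, Σ1 = 6.
Right-hand side: Σs·g = -215, Σg = -41.
det = 155·6 − 25² = 305.
α = ((-215)·6 − 25·(-41))/305 = -53/61; β = (155·(-41) − 25·(-215))/305 = -196/61.
At s = 11: ĝ = (-53/61)·(11) + (-196/61)·(1) = -779/61.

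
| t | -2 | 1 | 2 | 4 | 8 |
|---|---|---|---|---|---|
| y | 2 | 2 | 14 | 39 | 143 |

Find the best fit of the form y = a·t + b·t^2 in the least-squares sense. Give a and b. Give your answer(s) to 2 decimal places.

The normal equations are: 89·a + 577·b = 1326;  577·a + 4385·b = 9842.
(Σt·t = 89, Σt·t^2 = 577, Σt^2·t^2 = 4385, Σt·y = 1326, Σt^2·y = 9842.)
Eliminating b: 4385·(row 1) − 577·(row 2) gives 57336·a = 4385·1326 − 577·9842 = 135676, so a = 33919/14334.
Then b = (9842 − 577·(33919/14334))/4385 = 27709/14334.

a = 2.37, b = 1.93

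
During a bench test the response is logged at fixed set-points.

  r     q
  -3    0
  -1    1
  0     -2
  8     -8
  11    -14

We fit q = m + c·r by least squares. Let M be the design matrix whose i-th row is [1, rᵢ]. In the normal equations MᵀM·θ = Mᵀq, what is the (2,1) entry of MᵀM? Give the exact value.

15

Row 2 ↔ basis r, column 1 ↔ basis 1, so (MᵀM)_{2,1} = Σᵢ r = (-3)·(1) + (-1)·(1) + (0)·(1) + (8)·(1) + (11)·(1) = 15.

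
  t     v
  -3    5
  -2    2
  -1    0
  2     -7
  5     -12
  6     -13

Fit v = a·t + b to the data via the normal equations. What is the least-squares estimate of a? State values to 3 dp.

a = -2.002

XᵀX·[a, b]ᵀ = Xᵀv reads: 79·a + 7·b = -171;  7·a + 6·b = -25.
Eliminating b: 6·(row 1) − 7·(row 2) gives 425·a = 6·(-171) − 7·(-25) = -851, so a = -851/425.
Then b = ((-25) − 7·(-851/425))/6 = -778/425.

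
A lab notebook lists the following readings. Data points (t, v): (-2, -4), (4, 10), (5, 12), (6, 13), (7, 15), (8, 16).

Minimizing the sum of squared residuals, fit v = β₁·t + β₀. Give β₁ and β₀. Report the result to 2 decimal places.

β₁ = 2.05, β₀ = 0.78

Sums needed: Σt·t = 194, Σt = 28, Σ1 = 6.
Right-hand side: Σt·v = 419, Σv = 62.
Eliminating β₀: 6·(row 1) − 28·(row 2) gives 380·β₁ = 6·419 − 28·62 = 778, so β₁ = 389/190.
Then β₀ = (62 − 28·(389/190))/6 = 74/95.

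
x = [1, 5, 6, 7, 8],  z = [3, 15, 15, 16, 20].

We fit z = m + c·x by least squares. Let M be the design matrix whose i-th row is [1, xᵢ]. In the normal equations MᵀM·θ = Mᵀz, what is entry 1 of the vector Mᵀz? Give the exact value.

69

Entry 1 ↔ basis 1, so (Mᵀz)_{1} = Σᵢ zᵢ = (1)·(3) + (1)·(15) + (1)·(15) + (1)·(16) + (1)·(20) = 69.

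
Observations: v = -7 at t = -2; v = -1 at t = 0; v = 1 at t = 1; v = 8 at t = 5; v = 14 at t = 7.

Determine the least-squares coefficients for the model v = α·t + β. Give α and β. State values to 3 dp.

α = 2.190, β = -1.818

MᵀM·[α, β]ᵀ = Mᵀv reads: 79·α + 11·β = 153;  11·α + 5·β = 15.
Δ = 79·5 − 11² = 274.
α = (153·5 − 11·15)/274 = 300/137; β = (79·15 − 11·153)/274 = -249/137.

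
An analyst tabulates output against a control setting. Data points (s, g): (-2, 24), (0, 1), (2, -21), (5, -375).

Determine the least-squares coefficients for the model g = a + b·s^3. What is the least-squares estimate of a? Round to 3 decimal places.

Entries of XᵀX: Σ1 = 4, Σs^3 = 125, Σs^3·s^3 = 15753.
For Xᵀg: Σg = -371, Σs^3·g = -47235.
det = 4·15753 − 125² = 47387.
a = ((-371)·15753 − 125·(-47235))/47387 = 60012/47387; b = (4·(-47235) − 125·(-371))/47387 = -142565/47387.

a = 1.266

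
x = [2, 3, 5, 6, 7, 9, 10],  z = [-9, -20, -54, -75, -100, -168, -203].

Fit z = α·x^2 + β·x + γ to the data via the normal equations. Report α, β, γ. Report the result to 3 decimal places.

Entries of AᵀA: Σx^2·x^2 = 20980, Σx^2·x = 2448, Σx^2 = 304, Σx·x = 304, Σx = 42, Σ1 = 7.
Moment sums: Σx^2·z = -43074, Σx·z = -5040, Σz = -629.
So AᵀA·[α, β, γ]ᵀ = Aᵀz: [[20980, 2448, 304]; [2448, 304, 42]; [304, 42, 7]]·[α, β, γ]ᵀ = [-43074, -5040, -629]ᵀ.
Solving the 3×3 system (Gaussian elimination) gives α = -1979/1014, β = -313/338, γ = 232/507.

α = -1.952, β = -0.926, γ = 0.458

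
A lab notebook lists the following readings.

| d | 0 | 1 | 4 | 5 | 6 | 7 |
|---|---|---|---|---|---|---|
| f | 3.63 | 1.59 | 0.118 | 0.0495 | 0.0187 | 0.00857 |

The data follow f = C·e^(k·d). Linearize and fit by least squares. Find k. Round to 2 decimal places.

With ln fᵢ as the transformed response and dᵢ as the regressor:
Σd = 23.0000, Σ(d)² = 127.0000, Σln f = -12.1286, Σd·ln f = -80.3053.
Normal system: [[127.0000, 23.0000]; [23.0000, 6]]·[k, ln C]ᵀ = [-80.3053, -12.1286]ᵀ.
Δ = 127.0000·6 − (23.0000)² = 233.0000; k = (-80.3053·6 − 23.0000·-12.1286)/233.0000 = -0.87070, ln C = (127.0000·-12.1286 − 23.0000·-80.3053)/233.0000 = 1.31626.

k = -0.87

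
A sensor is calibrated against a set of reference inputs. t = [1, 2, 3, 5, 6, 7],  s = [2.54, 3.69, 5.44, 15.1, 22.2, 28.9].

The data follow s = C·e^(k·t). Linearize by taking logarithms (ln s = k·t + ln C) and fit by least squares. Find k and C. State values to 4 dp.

k = 0.4252, C = 1.6231

Taking logs, ln s = k·t + ln C, so regress ln s on t.
Σt = 24.0000, Σ(t)² = 124.0000, Σln s = 13.1102, Σt·ln s = 64.3457.
Equations: 124.0000·k + 24.0000·ln C = 64.3457;  24.0000·k + 6·ln C = 13.1102.
Solving (det = 168.0000): k = 0.42517, ln C = 0.48434, so C = exp(0.48434) = 1.62310.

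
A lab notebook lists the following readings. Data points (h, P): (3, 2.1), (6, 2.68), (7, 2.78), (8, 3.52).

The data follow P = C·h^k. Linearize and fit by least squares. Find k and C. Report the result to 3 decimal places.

k = 0.450, C = 1.250

Linearized form: ln P = k·ln h + ln C. From the 4 transformed points,
AᵀA = [[12.5280, 6.9157]; [6.9157, 4]], rhs = [7.1879, 4.0087]ᵀ  (here Σln h = 6.9157, Σ(ln h)² = 12.5280, Σln P = 4.0087, Σln h·ln P = 7.1879).
Solving (det = 2.2847): k = 0.45035, ln C = 0.22354, so C = exp(0.22354) = 1.25049.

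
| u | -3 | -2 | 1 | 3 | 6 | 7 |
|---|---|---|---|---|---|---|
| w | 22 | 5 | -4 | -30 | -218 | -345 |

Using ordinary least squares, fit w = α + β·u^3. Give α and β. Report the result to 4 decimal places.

α = -3.4902, β = -0.9947

With design matrix M, MᵀM = [[6, 552]; [552, 165828]] and Mᵀw = [-570, -166871]ᵀ.
Δ = 6·165828 − 552² = 690264.
α = ((-570)·165828 − 552·(-166871))/690264 = -100382/28761; β = (6·(-166871) − 552·(-570))/690264 = -114431/115044.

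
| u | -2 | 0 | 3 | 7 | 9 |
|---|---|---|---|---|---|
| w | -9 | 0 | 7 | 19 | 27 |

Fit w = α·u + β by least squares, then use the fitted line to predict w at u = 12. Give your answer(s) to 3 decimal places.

ŵ = 35.589

Forming MᵀM = [[143, 17]; [17, 5]] and Mᵀw = [415, 44]ᵀ gives MᵀM·[α, β]ᵀ = Mᵀw.
det = 143·5 − 17² = 426.
α = (415·5 − 17·44)/426 = 1327/426; β = (143·44 − 17·415)/426 = -763/426.
At u = 12: ŵ = (1327/426)·(12) + (-763/426)·(1) = 15161/426.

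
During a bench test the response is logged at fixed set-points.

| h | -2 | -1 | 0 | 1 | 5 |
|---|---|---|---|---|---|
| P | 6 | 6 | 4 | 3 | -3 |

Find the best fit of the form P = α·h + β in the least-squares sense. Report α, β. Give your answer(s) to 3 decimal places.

α = -1.356, β = 4.014

MᵀM·[α, β]ᵀ = MᵀP reads: 31·α + 3·β = -30;  3·α + 5·β = 16.
det = 31·5 − 3² = 146.
α = ((-30)·5 − 3·16)/146 = -99/73; β = (31·16 − 3·(-30))/146 = 293/73.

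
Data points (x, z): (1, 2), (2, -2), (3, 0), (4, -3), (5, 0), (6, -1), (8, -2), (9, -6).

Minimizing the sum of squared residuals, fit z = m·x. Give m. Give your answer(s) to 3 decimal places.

Entries of AᵀA: Σx·x = 236.
Right-hand side: Σx·z = -90.
Normal equations: [[236]]·[m]ᵀ = [-90]ᵀ.
Hence m = -90 / 236 ≈ -0.381356.

m = -0.381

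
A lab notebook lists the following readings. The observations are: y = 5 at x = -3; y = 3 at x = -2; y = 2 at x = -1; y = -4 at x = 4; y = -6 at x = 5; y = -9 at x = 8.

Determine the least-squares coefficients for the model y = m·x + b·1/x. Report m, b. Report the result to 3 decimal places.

The normal system AᵀA·[m, b]ᵀ = Aᵀy is [[119, 6]; [6, 21301/14400]]·[m, b]ᵀ = [-141, -1019/120]ᵀ.
det = 119·(21301/14400) − 6² = 2016419/14400.
m = ((-141)·(21301/14400) − 6·(-1019/120))/(2016419/14400) = -2269761/2016419; b = (119·(-1019/120) − 6·(-141))/(2016419/14400) = -2368920/2016419.

m = -1.126, b = -1.175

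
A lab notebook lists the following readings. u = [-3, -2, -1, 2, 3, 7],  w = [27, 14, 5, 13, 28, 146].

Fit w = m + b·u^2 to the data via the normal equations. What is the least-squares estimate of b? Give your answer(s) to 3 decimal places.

Normal-equation sums: Σ1 = 6, Σu^2 = 76, Σu^2·u^2 = 2596.
For Xᵀw: Σw = 233, Σu^2·w = 7762.
Normal equations: [[6, 76]; [76, 2596]]·[m, b]ᵀ = [233, 7762]ᵀ.
det = 6·2596 − 76² = 9800.
m = (233·2596 − 76·7762)/9800 = 3739/2450; b = (6·7762 − 76·233)/9800 = 3608/1225.

b = 2.945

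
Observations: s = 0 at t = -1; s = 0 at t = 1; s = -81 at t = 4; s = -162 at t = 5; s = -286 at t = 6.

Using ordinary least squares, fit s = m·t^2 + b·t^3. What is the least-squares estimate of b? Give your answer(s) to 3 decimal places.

b = -1.438

Compute the Gram sums: Σt^2·t^2 = 2179, Σt^2·t^3 = 11925, Σt^3·t^3 = 66379.
Right-hand side: Σt^2·s = -15642, Σt^3·s = -87210.
Δ = 2179·66379 − 11925² = 2434216.
m = ((-15642)·66379 − 11925·(-87210))/2434216 = 419733/608554; b = (2179·(-87210) − 11925·(-15642))/2434216 = -874935/608554.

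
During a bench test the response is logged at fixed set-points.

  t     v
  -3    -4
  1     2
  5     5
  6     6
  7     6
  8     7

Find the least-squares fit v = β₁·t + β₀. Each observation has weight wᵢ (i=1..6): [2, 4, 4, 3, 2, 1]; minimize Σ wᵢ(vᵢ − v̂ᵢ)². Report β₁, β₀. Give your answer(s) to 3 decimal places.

Sums needed: Σwᵢ·t·t = 392, Σwᵢ·t = 58, Σwᵢ·1 = 16.
Moment sums: Σwᵢ·t·v = 380, Σwᵢ·v = 57.
AᵀWA·[β₁, β₀]ᵀ = AᵀWv becomes [[392, 58]; [58, 16]]·[β₁, β₀]ᵀ = [380, 57]ᵀ.
Eliminating β₀: 16·(row 1) − 58·(row 2) gives 2908·β₁ = 16·380 − 58·57 = 2774, so β₁ = 1387/1454.
Then β₀ = (57 − 58·(1387/1454))/16 = 76/727.

β₁ = 0.954, β₀ = 0.105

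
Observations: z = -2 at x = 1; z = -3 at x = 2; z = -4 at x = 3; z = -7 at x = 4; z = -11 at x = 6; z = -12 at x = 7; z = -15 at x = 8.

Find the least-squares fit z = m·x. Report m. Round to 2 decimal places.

m = -1.78

Compute the Gram sums: Σx·x = 179.
Right-hand side: Σx·z = -318.
Normal equations: [[179]]·[m]ᵀ = [-318]ᵀ.
m = (-318)/179 = -1.77654.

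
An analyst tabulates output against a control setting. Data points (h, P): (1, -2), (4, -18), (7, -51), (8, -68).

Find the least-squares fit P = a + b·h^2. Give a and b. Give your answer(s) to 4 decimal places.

a = -1.0356, b = -1.0374

The normal system MᵀM·[a, b]ᵀ = MᵀP is [[4, 130]; [130, 6754]]·[a, b]ᵀ = [-139, -7141]ᵀ.
det = 4·6754 − 130² = 10116.
a = ((-139)·6754 − 130·(-7141))/10116 = -291/281; b = (4·(-7141) − 130·(-139))/10116 = -583/562.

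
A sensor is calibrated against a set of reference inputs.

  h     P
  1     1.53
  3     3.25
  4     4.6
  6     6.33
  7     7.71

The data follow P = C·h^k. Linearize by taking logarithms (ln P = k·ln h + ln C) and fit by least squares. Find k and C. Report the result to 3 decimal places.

With ln Pᵢ as the transformed response and ln hᵢ as the regressor:
Σln h = 6.2226, Σ(ln h)² = 10.1257, Σln P = 7.0178, Σln h·ln P = 10.6913.
Equations: 10.1257·k + 6.2226·ln C = 10.6913;  6.2226·k + 5·ln C = 7.0178.
Slope k = (n·Σln h·ln P − Σln h·Σln P)/(n·Σ(ln h)² − (Σln h)²) = (5·10.6913 − 6.2226·7.0178)/11.9082 = 0.82195; ln C = (Σln P − k·Σln h)/n = 0.38063, so C = exp(0.38063) = 1.46321.

k = 0.822, C = 1.463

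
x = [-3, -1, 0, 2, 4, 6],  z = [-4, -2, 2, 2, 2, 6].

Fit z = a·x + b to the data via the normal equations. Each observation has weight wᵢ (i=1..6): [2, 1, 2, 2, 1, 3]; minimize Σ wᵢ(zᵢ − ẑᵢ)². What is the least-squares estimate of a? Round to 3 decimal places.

a = 1.006

Compute the Gram sums: Σwᵢ·x·x = 151, Σwᵢ·x = 19, Σwᵢ·1 = 11.
And Σwᵢ·x·z = 150, Σwᵢ·z = 18.
Normal equations: [[151, 19]; [19, 11]]·[a, b]ᵀ = [150, 18]ᵀ.
Eliminating b: 11·(row 1) − 19·(row 2) gives 1300·a = 11·150 − 19·18 = 1308, so a = 327/325.
Then b = (18 − 19·(327/325))/11 = -33/325.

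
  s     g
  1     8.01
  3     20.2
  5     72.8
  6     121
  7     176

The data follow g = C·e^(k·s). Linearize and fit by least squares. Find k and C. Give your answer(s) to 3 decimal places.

Let Y = ln g. Fitting Y = k·s + ln C by least squares:
AᵀA = [[120.0000, 22.0000]; [22.0000, 5]], rhs = [97.5044, 19.3404]ᵀ  (here Σs = 22.0000, Σ(s)² = 120.0000, Σln g = 19.3404, Σs·ln g = 97.5044).
Solving (det = 116.0000): k = 0.53478, ln C = 1.51505, so C = exp(1.51505) = 4.54965.

k = 0.535, C = 4.550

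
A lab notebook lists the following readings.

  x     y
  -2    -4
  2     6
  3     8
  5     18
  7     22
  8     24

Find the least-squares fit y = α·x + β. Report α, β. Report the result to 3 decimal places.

From the data, Σx·x = 155, Σx = 23, Σ1 = 6.
Right-hand side: Σx·y = 480, Σy = 74.
Δ = 155·6 − 23² = 401.
α = (480·6 − 23·74)/401 = 1178/401; β = (155·74 − 23·480)/401 = 430/401.

α = 2.938, β = 1.072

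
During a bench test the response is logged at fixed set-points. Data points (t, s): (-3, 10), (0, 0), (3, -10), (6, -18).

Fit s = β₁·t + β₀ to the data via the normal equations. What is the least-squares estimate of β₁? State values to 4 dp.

β₁ = -3.1333

With design matrix X, XᵀX = [[54, 6]; [6, 4]] and Xᵀs = [-168, -18]ᵀ.
Determinant 54·4 − 6² = 180.
β₁ = ((-168)·4 − 6·(-18))/180 = -47/15; β₀ = (54·(-18) − 6·(-168))/180 = 1/5.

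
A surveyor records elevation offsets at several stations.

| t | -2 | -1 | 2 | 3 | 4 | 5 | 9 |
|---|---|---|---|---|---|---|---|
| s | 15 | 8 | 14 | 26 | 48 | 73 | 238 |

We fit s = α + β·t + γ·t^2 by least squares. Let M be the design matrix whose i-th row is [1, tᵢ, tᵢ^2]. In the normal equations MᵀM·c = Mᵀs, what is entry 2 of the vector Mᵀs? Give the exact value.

Entry 2 ↔ basis t, so (Mᵀs)_{2} = Σᵢ (t)·sᵢ = (-2)·(15) + (-1)·(8) + (2)·(14) + (3)·(26) + (4)·(48) + (5)·(73) + (9)·(238) = 2767.

2767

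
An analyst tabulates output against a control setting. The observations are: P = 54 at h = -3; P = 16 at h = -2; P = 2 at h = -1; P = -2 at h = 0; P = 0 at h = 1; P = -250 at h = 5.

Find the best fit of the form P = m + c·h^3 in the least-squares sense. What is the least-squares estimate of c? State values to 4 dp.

c = -1.9999

Sums needed: Σ1 = 6, Σh^3 = 90, Σh^3·h^3 = 16420.
Right-hand side: ΣP = -180, Σh^3·P = -32838.
Normal equations: [[6, 90]; [90, 16420]]·[m, c]ᵀ = [-180, -32838]ᵀ.
Eliminating c: 16420·(row 1) − 90·(row 2) gives 90420·m = 16420·(-180) − 90·(-32838) = -180, so m = -3/1507.
Then c = ((-32838) − 90·(-3/1507))/16420 = -15069/7535.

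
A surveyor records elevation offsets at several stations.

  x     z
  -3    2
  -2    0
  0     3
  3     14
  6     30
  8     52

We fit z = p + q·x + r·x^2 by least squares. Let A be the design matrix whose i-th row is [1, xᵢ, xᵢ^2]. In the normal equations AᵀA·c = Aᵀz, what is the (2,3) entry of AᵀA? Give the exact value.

Row 2 ↔ basis x, column 3 ↔ basis x^2, so (AᵀA)_{2,3} = Σᵢ (x)·(x^2) = (-3)·(9) + (-2)·(4) + (0)·(0) + (3)·(9) + (6)·(36) + (8)·(64) = 720.

720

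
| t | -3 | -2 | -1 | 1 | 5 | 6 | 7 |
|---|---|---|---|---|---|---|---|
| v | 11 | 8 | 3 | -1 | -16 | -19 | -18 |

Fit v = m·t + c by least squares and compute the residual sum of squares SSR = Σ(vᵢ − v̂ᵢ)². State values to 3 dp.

From the data, Σt·t = 125, Σt = 13, Σ1 = 7.
And Σt·v = -373, Σv = -32.
XᵀX·[m, c]ᵀ = Xᵀv becomes [[125, 13]; [13, 7]]·[m, c]ᵀ = [-373, -32]ᵀ.
Δ = 125·7 − 13² = 706.
m = ((-373)·7 − 13·(-32))/706 = -2195/706; c = (125·(-32) − 13·(-373))/706 = 849/706.
Residuals: 166/353, 409/706, -463/353, 320/353, -585/353, -1093/706, 904/353; SSR = 10449/706.

SSR = 14.800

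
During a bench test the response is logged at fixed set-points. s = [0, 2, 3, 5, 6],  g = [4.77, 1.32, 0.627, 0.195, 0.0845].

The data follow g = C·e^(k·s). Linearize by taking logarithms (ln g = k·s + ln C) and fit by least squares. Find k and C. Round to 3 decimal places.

k = -0.662, C = 4.820

Taking logs, ln g = k·s + ln C, so regress ln g on s.
XᵀX = [[74.0000, 16.0000]; [16.0000, 5]], rhs = [-23.8450, -2.7326]ᵀ  (here Σs = 16.0000, Σ(s)² = 74.0000, Σln g = -2.7326, Σs·ln g = -23.8450).
Δ = 74.0000·5 − (16.0000)² = 114.0000; k = (-23.8450·5 − 16.0000·-2.7326)/114.0000 = -0.66231, ln C = (74.0000·-2.7326 − 16.0000·-23.8450)/114.0000 = 1.57287, so C = exp(1.57287) = 4.82049.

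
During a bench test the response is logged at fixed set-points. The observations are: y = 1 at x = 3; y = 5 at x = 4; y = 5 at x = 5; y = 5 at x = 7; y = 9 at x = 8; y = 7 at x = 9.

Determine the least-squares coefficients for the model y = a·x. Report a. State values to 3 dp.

Forming AᵀA = [[244]] and Aᵀy = [218]ᵀ gives AᵀA·[a]ᵀ = Aᵀy.
Hence a = 218 / 244 ≈ 0.893443.

a = 0.893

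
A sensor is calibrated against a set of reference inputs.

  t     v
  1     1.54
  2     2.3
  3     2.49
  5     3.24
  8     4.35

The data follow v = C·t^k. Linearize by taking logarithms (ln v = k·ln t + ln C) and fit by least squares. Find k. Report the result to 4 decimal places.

Linearized form: ln v = k·ln t + ln C. From the 5 transformed points,
Σln t = 5.4806, Σ(ln t)² = 8.6018, Σln v = 4.8227, Σln t·ln v = 6.5287.
Normal system: [[8.6018, 5.4806]; [5.4806, 5]]·[k, ln C]ᵀ = [6.5287, 4.8227]ᵀ.
Δ = 8.6018·5 − (5.4806)² = 12.9714; k = (6.5287·5 − 5.4806·4.8227)/12.9714 = 0.47890, ln C = (8.6018·4.8227 − 5.4806·6.5287)/12.9714 = 0.43961.

k = 0.4789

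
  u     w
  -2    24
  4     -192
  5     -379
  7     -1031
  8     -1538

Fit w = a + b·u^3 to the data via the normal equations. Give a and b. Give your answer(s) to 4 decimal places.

a = -0.9810, b = -3.0030

Compute the Gram sums: Σ1 = 5, Σu^3 = 1036, Σu^3·u^3 = 399578.
For Xᵀw: Σw = -3116, Σu^3·w = -1200944.
Eliminating b: 399578·(row 1) − 1036·(row 2) gives 924594·a = 399578·(-3116) − 1036·(-1200944) = -907064, so a = -453532/462297.
Then b = ((-1200944) − 1036·(-453532/462297))/399578 = -1388272/462297.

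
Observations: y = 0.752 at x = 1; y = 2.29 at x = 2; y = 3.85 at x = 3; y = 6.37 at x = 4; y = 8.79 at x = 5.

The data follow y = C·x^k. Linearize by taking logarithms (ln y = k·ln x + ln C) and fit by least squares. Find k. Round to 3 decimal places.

Linearized form: ln y = k·ln x + ln C. From the 5 transformed points,
Σln x = 4.7875, Σ(ln x)² = 6.1995, Σln y = 5.9168, Σln x·ln y = 8.1205.
Equations: 6.1995·k + 4.7875·ln C = 8.1205;  4.7875·k + 5·ln C = 5.9168.
Slope k = (n·Σln x·ln y − Σln x·Σln y)/(n·Σ(ln x)² − (Σln x)²) = (5·8.1205 − 4.7875·5.9168)/8.0774 = 1.51975; ln C = (Σln y − k·Σln x)/n = -0.27179.

k = 1.520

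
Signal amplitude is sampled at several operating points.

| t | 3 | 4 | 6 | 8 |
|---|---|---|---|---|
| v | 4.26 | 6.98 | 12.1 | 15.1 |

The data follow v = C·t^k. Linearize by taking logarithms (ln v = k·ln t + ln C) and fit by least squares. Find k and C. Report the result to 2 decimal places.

Taking logs, ln v = k·ln t + ln C, so regress ln v on ln t.
AᵀA = [[10.6632, 6.3561]; [6.3561, 4]], rhs = [14.3981, 8.6002]ᵀ  (here Σln t = 6.3561, Σ(ln t)² = 10.6632, Σln v = 8.6002, Σln t·ln v = 14.3981).
Δ = 10.6632·4 − (6.3561)² = 2.2529; k = (14.3981·4 − 6.3561·8.6002)/2.2529 = 1.29989, ln C = (10.6632·8.6002 − 6.3561·14.3981)/2.2529 = 0.08449, so C = exp(0.08449) = 1.08816.

k = 1.30, C = 1.09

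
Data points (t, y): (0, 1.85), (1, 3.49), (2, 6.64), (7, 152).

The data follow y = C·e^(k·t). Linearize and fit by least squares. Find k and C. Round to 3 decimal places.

k = 0.629, C = 1.863

With ln yᵢ as the transformed response and tᵢ as the regressor:
Σt = 10.0000, Σ(t)² = 54.0000, Σln y = 8.7821, Σt·ln y = 40.2033.
Equations: 54.0000·k + 10.0000·ln C = 40.2033;  10.0000·k + 4·ln C = 8.7821.
Solving (det = 116.0000): k = 0.62924, ln C = 0.62241, so C = exp(0.62241) = 1.86341.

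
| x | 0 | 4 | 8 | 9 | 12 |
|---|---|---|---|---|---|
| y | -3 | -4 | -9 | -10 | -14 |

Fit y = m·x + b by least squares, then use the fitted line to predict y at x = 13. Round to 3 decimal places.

ŷ = -14.018

MᵀM·[m, b]ᵀ = Mᵀy reads: 305·m + 33·b = -346;  33·m + 5·b = -40.
(Σx·x = 305, Σx = 33, Σ1 = 5, Σx·y = -346, Σy = -40.)
Determinant 305·5 − 33² = 436.
m = ((-346)·5 − 33·(-40))/436 = -205/218; b = (305·(-40) − 33·(-346))/436 = -391/218.
At x = 13: ŷ = (-205/218)·(13) + (-391/218)·(1) = -1528/109.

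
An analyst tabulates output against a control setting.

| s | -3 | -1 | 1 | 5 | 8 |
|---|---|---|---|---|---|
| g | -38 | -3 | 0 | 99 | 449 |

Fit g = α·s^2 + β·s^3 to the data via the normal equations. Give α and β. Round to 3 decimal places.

From the data, Σs^2·s^2 = 4804, Σs^2·s^3 = 35650, Σs^3·s^3 = 278500.
Right-hand side: Σs^2·g = 30866, Σs^3·g = 243292.
Normal equations: [[4804, 35650]; [35650, 278500]]·[α, β]ᵀ = [30866, 243292]ᵀ.
Δ = 4804·278500 − 35650² = 66991500.
α = (30866·278500 − 35650·243292)/66991500 = -771788/669915; β = (4804·243292 − 35650·30866)/66991500 = 17100467/16747875.

α = -1.152, β = 1.021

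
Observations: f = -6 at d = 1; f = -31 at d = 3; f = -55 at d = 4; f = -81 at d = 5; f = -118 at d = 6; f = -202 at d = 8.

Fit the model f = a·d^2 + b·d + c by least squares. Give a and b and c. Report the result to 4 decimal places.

a = -2.9839, b = -1.2638, c = -1.3855

From the data, Σd^2·d^2 = 6355, Σd^2·d = 945, Σd^2 = 151, Σd·d = 151, Σd = 27, Σ1 = 6.
Moment sums: Σd^2·f = -20366, Σd·f = -3048, Σf = -493.
Inverting the 3×3 Gram matrix, [a, b, c]ᵀ = [-185/62, -4623/3658, -2534/1829]ᵀ.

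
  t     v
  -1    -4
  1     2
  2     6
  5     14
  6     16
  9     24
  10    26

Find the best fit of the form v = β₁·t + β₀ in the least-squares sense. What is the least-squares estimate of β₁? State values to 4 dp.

β₁ = 2.7135

Forming XᵀX = [[248, 32]; [32, 7]] and Xᵀv = [660, 84]ᵀ gives XᵀX·[β₁, β₀]ᵀ = Xᵀv.
Δ = 248·7 − 32² = 712.
β₁ = (660·7 − 32·84)/712 = 483/178; β₀ = (248·84 − 32·660)/712 = -36/89.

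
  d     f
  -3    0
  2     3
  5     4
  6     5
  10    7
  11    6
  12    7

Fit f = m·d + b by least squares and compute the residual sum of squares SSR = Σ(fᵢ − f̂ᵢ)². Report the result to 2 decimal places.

Entries of MᵀM: Σd·d = 439, Σd = 43, Σ1 = 7.
For Mᵀf: Σd·f = 276, Σf = 32.
MᵀM·[m, b]ᵀ = Mᵀf becomes [[439, 43]; [43, 7]]·[m, b]ᵀ = [276, 32]ᵀ.
Determinant 439·7 − 43² = 1224.
m = (276·7 − 43·32)/1224 = 139/306; b = (439·32 − 43·276)/1224 = 545/306.
Residuals: -64/153, 95/306, -8/153, 151/306, 23/34, -7/9, -71/306; SSR = 250/153.

SSR = 1.63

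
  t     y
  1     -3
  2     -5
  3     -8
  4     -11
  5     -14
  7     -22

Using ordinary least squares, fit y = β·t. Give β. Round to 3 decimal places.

β = -2.933

Forming MᵀM = [[104]] and Mᵀy = [-305]ᵀ gives MᵀM·[β]ᵀ = Mᵀy.
β = (-305)/104 = -2.93269.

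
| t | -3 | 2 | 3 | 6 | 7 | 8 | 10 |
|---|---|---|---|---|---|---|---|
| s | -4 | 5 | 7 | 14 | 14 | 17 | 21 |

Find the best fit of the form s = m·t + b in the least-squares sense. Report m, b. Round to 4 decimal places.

m = 1.9245, b = 1.4988

From the data, Σt·t = 271, Σt = 33, Σ1 = 7.
For Mᵀs: Σt·s = 571, Σs = 74.
MᵀM·[m, b]ᵀ = Mᵀs becomes [[271, 33]; [33, 7]]·[m, b]ᵀ = [571, 74]ᵀ.
Eliminating b: 7·(row 1) − 33·(row 2) gives 808·m = 7·571 − 33·74 = 1555, so m = 1555/808.
Then b = (74 − 33·(1555/808))/7 = 1211/808.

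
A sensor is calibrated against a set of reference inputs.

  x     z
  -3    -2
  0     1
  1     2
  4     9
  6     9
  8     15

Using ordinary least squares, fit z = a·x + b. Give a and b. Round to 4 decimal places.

Normal-equation sums: Σx·x = 126, Σx = 16, Σ1 = 6.
Moment sums: Σx·z = 218, Σz = 34.
So AᵀA·[a, b]ᵀ = Aᵀz: [[126, 16]; [16, 6]]·[a, b]ᵀ = [218, 34]ᵀ.
det = 126·6 − 16² = 500.
a = (218·6 − 16·34)/500 = 191/125; b = (126·34 − 16·218)/500 = 199/125.

a = 1.5280, b = 1.5920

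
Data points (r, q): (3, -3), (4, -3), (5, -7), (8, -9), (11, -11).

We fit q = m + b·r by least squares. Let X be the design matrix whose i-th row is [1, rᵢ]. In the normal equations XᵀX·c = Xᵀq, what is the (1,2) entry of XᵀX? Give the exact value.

Row 1 ↔ basis 1, column 2 ↔ basis r, so (XᵀX)_{1,2} = Σᵢ r = (1)·(3) + (1)·(4) + (1)·(5) + (1)·(8) + (1)·(11) = 31.

31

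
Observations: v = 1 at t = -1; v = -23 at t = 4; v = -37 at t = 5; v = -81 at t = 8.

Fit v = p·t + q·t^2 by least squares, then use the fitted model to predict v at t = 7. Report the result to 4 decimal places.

v̂ = -63.9678

Forming AᵀA = [[106, 700]; [700, 4978]] and Aᵀv = [-926, -6476]ᵀ gives AᵀA·[p, q]ᵀ = Aᵀv.
det = 106·4978 − 700² = 37668.
p = ((-926)·4978 − 700·(-6476))/37668 = -6369/3139; q = (106·(-6476) − 700·(-926))/37668 = -3188/3139.
At t = 7: v̂ = (-6369/3139)·(7) + (-3188/3139)·(49) = -200795/3139.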